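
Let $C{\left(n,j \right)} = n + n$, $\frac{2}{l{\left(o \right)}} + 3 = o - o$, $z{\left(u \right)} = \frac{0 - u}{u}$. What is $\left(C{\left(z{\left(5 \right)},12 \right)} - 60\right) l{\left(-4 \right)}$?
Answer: $\frac{124}{3} \approx 41.333$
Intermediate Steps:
$z{\left(u \right)} = -1$ ($z{\left(u \right)} = \frac{\left(-1\right) u}{u} = -1$)
$l{\left(o \right)} = - \frac{2}{3}$ ($l{\left(o \right)} = \frac{2}{-3 + \left(o - o\right)} = \frac{2}{-3 + 0} = \frac{2}{-3} = 2 \left(- \frac{1}{3}\right) = - \frac{2}{3}$)
$C{\left(n,j \right)} = 2 n$
$\left(C{\left(z{\left(5 \right)},12 \right)} - 60\right) l{\left(-4 \right)} = \left(2 \left(-1\right) - 60\right) \left(- \frac{2}{3}\right) = \left(-2 - 60\right) \left(- \frac{2}{3}\right) = \left(-62\right) \left(- \frac{2}{3}\right) = \frac{124}{3}$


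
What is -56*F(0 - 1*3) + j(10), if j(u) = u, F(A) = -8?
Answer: 458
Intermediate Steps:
-56*F(0 - 1*3) + j(10) = -56*(-8) + 10 = 448 + 10 = 458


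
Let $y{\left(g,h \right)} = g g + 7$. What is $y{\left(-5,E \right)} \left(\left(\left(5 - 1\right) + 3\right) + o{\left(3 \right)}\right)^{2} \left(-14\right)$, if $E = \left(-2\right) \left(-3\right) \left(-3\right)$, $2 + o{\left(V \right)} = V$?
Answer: $-28672$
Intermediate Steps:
$o{\left(V \right)} = -2 + V$
$E = -18$ ($E = 6 \left(-3\right) = -18$)
$y{\left(g,h \right)} = 7 + g^{2}$ ($y{\left(g,h \right)} = g^{2} + 7 = 7 + g^{2}$)
$y{\left(-5,E \right)} \left(\left(\left(5 - 1\right) + 3\right) + o{\left(3 \right)}\right)^{2} \left(-14\right) = \left(7 + \left(-5\right)^{2}\right) \left(\left(\left(5 - 1\right) + 3\right) + \left(-2 + 3\right)\right)^{2} \left(-14\right) = \left(7 + 25\right) \left(\left(4 + 3\right) + 1\right)^{2} \left(-14\right) = 32 \left(7 + 1\right)^{2} \left(-14\right) = 32 \cdot 8^{2} \left(-14\right) = 32 \cdot 64 \left(-14\right) = 2048 \left(-14\right) = -28672$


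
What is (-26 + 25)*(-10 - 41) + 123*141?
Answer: 17394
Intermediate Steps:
(-26 + 25)*(-10 - 41) + 123*141 = -1*(-51) + 17343 = 51 + 17343 = 17394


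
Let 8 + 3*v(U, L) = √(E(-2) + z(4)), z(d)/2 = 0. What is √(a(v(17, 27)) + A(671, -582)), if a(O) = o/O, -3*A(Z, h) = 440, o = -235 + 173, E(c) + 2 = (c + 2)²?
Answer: √6*√((1481 - 220*I*√2)/(-8 + I*√2))/3 ≈ 0.17884 + 11.142*I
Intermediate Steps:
z(d) = 0 (z(d) = 2*0 = 0)
E(c) = -2 + (2 + c)² (E(c) = -2 + (c + 2)² = -2 + (2 + c)²)
v(U, L) = -8/3 + I*√2/3 (v(U, L) = -8/3 + √((-2 + (2 - 2)²) + 0)/3 = -8/3 + √((-2 + 0²) + 0)/3 = -8/3 + √((-2 + 0) + 0)/3 = -8/3 + √(-2 + 0)/3 = -8/3 + √(-2)/3 = -8/3 + (I*√2)/3 = -8/3 + I*√2/3)
o = -62
A(Z, h) = -440/3 (A(Z, h) = -⅓*440 = -440/3)
a(O) = -62/O
√(a(v(17, 27)) + A(671, -582)) = √(-62/(-8/3 + I*√2/3) - 440/3) = √(-440/3 - 62/(-8/3 + I*√2/3))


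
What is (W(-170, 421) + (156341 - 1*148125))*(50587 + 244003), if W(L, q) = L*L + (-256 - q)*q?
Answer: -73029155590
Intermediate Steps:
W(L, q) = L² + q*(-256 - q)
(W(-170, 421) + (156341 - 1*148125))*(50587 + 244003) = (((-170)² - 1*421² - 256*421) + (156341 - 1*148125))*(50587 + 244003) = ((28900 - 1*177241 - 107776) + (156341 - 148125))*294590 = ((28900 - 177241 - 107776) + 8216)*294590 = (-256117 + 8216)*294590 = -247901*294590 = -73029155590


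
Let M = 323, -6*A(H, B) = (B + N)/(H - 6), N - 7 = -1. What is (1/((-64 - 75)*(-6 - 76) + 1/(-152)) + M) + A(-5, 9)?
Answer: 12319775289/38114890 ≈ 323.23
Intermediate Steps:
N = 6 (N = 7 - 1 = 6)
A(H, B) = -(6 + B)/(6*(-6 + H)) (A(H, B) = -(B + 6)/(6*(H - 6)) = -(6 + B)/(6*(-6 + H)))
(1/((-64 - 75)*(-6 - 76) + 1/(-152)) + M) + A(-5, 9) = (1/((-64 - 75)*(-6 - 76) + 1/(-152)) + 323) + (-6 - 1*9)/(6*(-6 - 5)) = (1/(-139*(-82) - 1/152) + 323) + (⅙)*(-6 - 9)/(-11) = (1/(11398 - 1/152) + 323) + (⅙)*(-1/11)*(-15) = (1/(1732495/152) + 323) + 5/22 = (152/1732495 + 323) + 5/22 = 559596037/1732495 + 5/22 = 12319775289/38114890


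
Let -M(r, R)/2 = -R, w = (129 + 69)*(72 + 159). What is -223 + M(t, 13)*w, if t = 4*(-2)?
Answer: 1188965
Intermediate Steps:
w = 45738 (w = 198*231 = 45738)
t = -8
M(r, R) = 2*R (M(r, R) = -(-2)*R = 2*R)
-223 + M(t, 13)*w = -223 + (2*13)*45738 = -223 + 26*45738 = -223 + 1189188 = 1188965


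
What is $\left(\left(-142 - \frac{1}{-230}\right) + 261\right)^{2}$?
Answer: $\frac{749171641}{52900} \approx 14162.0$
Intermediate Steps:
$\left(\left(-142 - \frac{1}{-230}\right) + 261\right)^{2} = \left(\left(-142 - - \frac{1}{230}\right) + 261\right)^{2} = \left(\left(-142 + \frac{1}{230}\right) + 261\right)^{2} = \left(- \frac{32659}{230} + 261\right)^{2} = \left(\frac{27371}{230}\right)^{2} = \frac{749171641}{52900}$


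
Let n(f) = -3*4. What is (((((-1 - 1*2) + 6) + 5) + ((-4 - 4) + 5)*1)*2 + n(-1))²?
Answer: 4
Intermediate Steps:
n(f) = -12
(((((-1 - 1*2) + 6) + 5) + ((-4 - 4) + 5)*1)*2 + n(-1))² = (((((-1 - 1*2) + 6) + 5) + ((-4 - 4) + 5)*1)*2 - 12)² = (((((-1 - 2) + 6) + 5) + (-8 + 5)*1)*2 - 12)² = ((((-3 + 6) + 5) - 3*1)*2 - 12)² = (((3 + 5) - 3)*2 - 12)² = ((8 - 3)*2 - 12)² = (5*2 - 12)² = (10 - 12)² = (-2)² = 4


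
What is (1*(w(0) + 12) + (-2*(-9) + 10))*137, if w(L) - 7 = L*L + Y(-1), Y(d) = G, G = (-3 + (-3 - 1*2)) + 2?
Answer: 5617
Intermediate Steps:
G = -6 (G = (-3 + (-3 - 2)) + 2 = (-3 - 5) + 2 = -8 + 2 = -6)
Y(d) = -6
w(L) = 1 + L**2 (w(L) = 7 + (L*L - 6) = 7 + (L**2 - 6) = 7 + (-6 + L**2) = 1 + L**2)
(1*(w(0) + 12) + (-2*(-9) + 10))*137 = (1*((1 + 0**2) + 12) + (-2*(-9) + 10))*137 = (1*((1 + 0) + 12) + (18 + 10))*137 = (1*(1 + 12) + 28)*137 = (1*13 + 28)*137 = (13 + 28)*137 = 41*137 = 5617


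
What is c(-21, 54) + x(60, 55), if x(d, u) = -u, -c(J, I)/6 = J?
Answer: 71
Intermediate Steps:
c(J, I) = -6*J
c(-21, 54) + x(60, 55) = -6*(-21) - 1*55 = 126 - 55 = 71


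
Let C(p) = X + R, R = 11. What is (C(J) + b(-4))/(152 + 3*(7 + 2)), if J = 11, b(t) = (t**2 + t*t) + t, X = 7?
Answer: 46/179 ≈ 0.25698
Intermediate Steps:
b(t) = t + 2*t**2 (b(t) = (t**2 + t**2) + t = 2*t**2 + t = t + 2*t**2)
C(p) = 18 (C(p) = 7 + 11 = 18)
(C(J) + b(-4))/(152 + 3*(7 + 2)) = (18 - 4*(1 + 2*(-4)))/(152 + 3*(7 + 2)) = (18 - 4*(1 - 8))/(152 + 3*9) = (18 - 4*(-7))/(152 + 27) = (18 + 28)/179 = 46*(1/179) = 46/179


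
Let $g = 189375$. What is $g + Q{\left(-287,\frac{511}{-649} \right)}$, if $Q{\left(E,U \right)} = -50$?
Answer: $189325$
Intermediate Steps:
$g + Q{\left(-287,\frac{511}{-649} \right)} = 189375 - 50 = 189325$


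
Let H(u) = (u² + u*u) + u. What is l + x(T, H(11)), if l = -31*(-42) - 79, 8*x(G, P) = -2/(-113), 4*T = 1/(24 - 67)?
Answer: 552797/452 ≈ 1223.0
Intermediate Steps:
H(u) = u + 2*u² (H(u) = (u² + u²) + u = 2*u² + u = u + 2*u²)
T = -1/172 (T = 1/(4*(24 - 67)) = (¼)/(-43) = (¼)*(-1/43) = -1/172 ≈ -0.0058140)
x(G, P) = 1/452 (x(G, P) = (-2/(-113))/8 = (-2*(-1/113))/8 = (⅛)*(2/113) = 1/452)
l = 1223 (l = 1302 - 79 = 1223)
l + x(T, H(11)) = 1223 + 1/452 = 552797/452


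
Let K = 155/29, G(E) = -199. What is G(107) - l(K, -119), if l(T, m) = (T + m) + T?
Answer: -2630/29 ≈ -90.690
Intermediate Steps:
K = 155/29 (K = 155*(1/29) = 155/29 ≈ 5.3448)
l(T, m) = m + 2*T
G(107) - l(K, -119) = -199 - (-119 + 2*(155/29)) = -199 - (-119 + 310/29) = -199 - 1*(-3141/29) = -199 + 3141/29 = -2630/29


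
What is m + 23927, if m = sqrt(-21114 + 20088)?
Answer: 23927 + 3*I*sqrt(114) ≈ 23927.0 + 32.031*I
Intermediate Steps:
m = 3*I*sqrt(114) (m = sqrt(-1026) = 3*I*sqrt(114) ≈ 32.031*I)
m + 23927 = 3*I*sqrt(114) + 23927 = 23927 + 3*I*sqrt(114)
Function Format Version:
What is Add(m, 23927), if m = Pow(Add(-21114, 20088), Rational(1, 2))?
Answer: Add(23927, Mul(3, I, Pow(114, Rational(1, 2)))) ≈ Add(23927., Mul(32.031, I))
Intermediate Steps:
m = Mul(3, I, Pow(114, Rational(1, 2))) (m = Pow(-1026, Rational(1, 2)) = Mul(3, I, Pow(114, Rational(1, 2))) ≈ Mul(32.031, I))
Add(m, 23927) = Add(Mul(3, I, Pow(114, Rational(1, 2))), 23927) = Add(23927, Mul(3, I, Pow(114, Rational(1, 2))))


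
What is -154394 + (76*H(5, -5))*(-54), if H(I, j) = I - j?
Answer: -195434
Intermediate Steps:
-154394 + (76*H(5, -5))*(-54) = -154394 + (76*(5 - 1*(-5)))*(-54) = -154394 + (76*(5 + 5))*(-54) = -154394 + (76*10)*(-54) = -154394 + 760*(-54) = -154394 - 41040 = -195434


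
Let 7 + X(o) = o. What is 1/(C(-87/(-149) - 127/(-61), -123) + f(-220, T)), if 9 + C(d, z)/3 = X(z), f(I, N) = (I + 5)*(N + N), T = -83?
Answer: 1/35273 ≈ 2.8350e-5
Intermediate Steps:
X(o) = -7 + o
f(I, N) = 2*N*(5 + I) (f(I, N) = (5 + I)*(2*N) = 2*N*(5 + I))
C(d, z) = -48 + 3*z (C(d, z) = -27 + 3*(-7 + z) = -27 + (-21 + 3*z) = -48 + 3*z)
1/(C(-87/(-149) - 127/(-61), -123) + f(-220, T)) = 1/((-48 + 3*(-123)) + 2*(-83)*(5 - 220)) = 1/((-48 - 369) + 2*(-83)*(-215)) = 1/(-417 + 35690) = 1/35273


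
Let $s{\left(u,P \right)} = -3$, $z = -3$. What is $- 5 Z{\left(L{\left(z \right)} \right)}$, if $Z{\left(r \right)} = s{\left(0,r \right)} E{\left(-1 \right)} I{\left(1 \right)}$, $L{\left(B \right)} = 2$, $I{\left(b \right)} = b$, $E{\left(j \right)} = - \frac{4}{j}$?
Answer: $60$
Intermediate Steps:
$Z{\left(r \right)} = -12$ ($Z{\left(r \right)} = - 3 \left(- \frac{4}{-1}\right) 1 = - 3 \left(\left(-4\right) \left(-1\right)\right) 1 = \left(-3\right) 4 \cdot 1 = \left(-12\right) 1 = -12$)
$- 5 Z{\left(L{\left(z \right)} \right)} = \left(-5\right) \left(-12\right) = 60$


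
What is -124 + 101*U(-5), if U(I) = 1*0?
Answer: -124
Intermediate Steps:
U(I) = 0
-124 + 101*U(-5) = -124 + 101*0 = -124 + 0 = -124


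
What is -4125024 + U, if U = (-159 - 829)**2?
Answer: -3148880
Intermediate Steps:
U = 976144 (U = (-988)**2 = 976144)
-4125024 + U = -4125024 + 976144 = -3148880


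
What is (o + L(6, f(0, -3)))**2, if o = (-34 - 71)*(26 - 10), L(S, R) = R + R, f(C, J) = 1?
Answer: 2815684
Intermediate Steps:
L(S, R) = 2*R
o = -1680 (o = -105*16 = -1680)
(o + L(6, f(0, -3)))**2 = (-1680 + 2*1)**2 = (-1680 + 2)**2 = (-1678)**2 = 2815684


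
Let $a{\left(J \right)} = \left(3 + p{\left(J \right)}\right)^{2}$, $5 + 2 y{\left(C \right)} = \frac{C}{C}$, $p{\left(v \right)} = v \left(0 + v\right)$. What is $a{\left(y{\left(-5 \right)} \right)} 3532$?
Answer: $173068$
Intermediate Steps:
$p{\left(v \right)} = v^{2}$ ($p{\left(v \right)} = v v = v^{2}$)
$y{\left(C \right)} = -2$ ($y{\left(C \right)} = - \frac{5}{2} + \frac{C \frac{1}{C}}{2} = - \frac{5}{2} + \frac{1}{2} \cdot 1 = - \frac{5}{2} + \frac{1}{2} = -2$)
$a{\left(J \right)} = \left(3 + J^{2}\right)^{2}$
$a{\left(y{\left(-5 \right)} \right)} 3532 = \left(3 + \left(-2\right)^{2}\right)^{2} \cdot 3532 = \left(3 + 4\right)^{2} \cdot 3532 = 7^{2} \cdot 3532 = 49 \cdot 3532 = 173068$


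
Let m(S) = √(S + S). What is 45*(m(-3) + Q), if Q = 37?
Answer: 1665 + 45*I*√6 ≈ 1665.0 + 110.23*I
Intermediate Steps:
m(S) = √2*√S (m(S) = √(2*S) = √2*√S)
45*(m(-3) + Q) = 45*(√2*√(-3) + 37) = 45*(√2*(I*√3) + 37) = 45*(I*√6 + 37) = 45*(37 + I*√6) = 1665 + 45*I*√6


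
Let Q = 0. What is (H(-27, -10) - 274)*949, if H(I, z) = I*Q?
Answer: -260026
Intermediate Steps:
H(I, z) = 0 (H(I, z) = I*0 = 0)
(H(-27, -10) - 274)*949 = (0 - 274)*949 = -274*949 = -260026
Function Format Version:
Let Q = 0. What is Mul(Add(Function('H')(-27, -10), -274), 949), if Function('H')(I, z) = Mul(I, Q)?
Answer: -260026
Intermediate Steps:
Function('H')(I, z) = 0 (Function('H')(I, z) = Mul(I, 0) = 0)
Mul(Add(Function('H')(-27, -10), -274), 949) = Mul(Add(0, -274), 949) = Mul(-274, 949) = -260026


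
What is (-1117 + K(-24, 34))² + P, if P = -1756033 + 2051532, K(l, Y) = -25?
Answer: 1599663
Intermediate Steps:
P = 295499
(-1117 + K(-24, 34))² + P = (-1117 - 25)² + 295499 = (-1142)² + 295499 = 1304164 + 295499 = 1599663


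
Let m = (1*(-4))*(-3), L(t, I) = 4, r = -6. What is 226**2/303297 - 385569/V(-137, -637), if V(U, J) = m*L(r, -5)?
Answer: -38979823115/4852752 ≈ -8032.5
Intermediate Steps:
m = 12 (m = -4*(-3) = 12)
V(U, J) = 48 (V(U, J) = 12*4 = 48)
226**2/303297 - 385569/V(-137, -637) = 226**2/303297 - 385569/48 = 51076*(1/303297) - 385569*1/48 = 51076/303297 - 128523/16 = -38979823115/4852752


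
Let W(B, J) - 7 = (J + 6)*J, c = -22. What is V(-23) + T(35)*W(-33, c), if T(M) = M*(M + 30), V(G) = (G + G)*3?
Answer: 816587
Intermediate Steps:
V(G) = 6*G (V(G) = (2*G)*3 = 6*G)
W(B, J) = 7 + J*(6 + J) (W(B, J) = 7 + (J + 6)*J = 7 + (6 + J)*J = 7 + J*(6 + J))
T(M) = M*(30 + M)
V(-23) + T(35)*W(-33, c) = 6*(-23) + (35*(30 + 35))*(7 + (-22)² + 6*(-22)) = -138 + (35*65)*(7 + 484 - 132) = -138 + 2275*359 = -138 + 816725 = 816587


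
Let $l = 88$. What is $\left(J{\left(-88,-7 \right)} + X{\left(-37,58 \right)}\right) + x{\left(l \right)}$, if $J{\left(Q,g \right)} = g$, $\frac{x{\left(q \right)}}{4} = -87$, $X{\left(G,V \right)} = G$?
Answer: $-392$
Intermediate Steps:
$x{\left(q \right)} = -348$ ($x{\left(q \right)} = 4 \left(-87\right) = -348$)
$\left(J{\left(-88,-7 \right)} + X{\left(-37,58 \right)}\right) + x{\left(l \right)} = \left(-7 - 37\right) - 348 = -44 - 348 = -392$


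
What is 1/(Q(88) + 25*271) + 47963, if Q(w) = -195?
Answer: 315596541/6580 ≈ 47963.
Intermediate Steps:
1/(Q(88) + 25*271) + 47963 = 1/(-195 + 25*271) + 47963 = 1/(-195 + 6775) + 47963 = 1/6580 + 47963 = 315596541/6580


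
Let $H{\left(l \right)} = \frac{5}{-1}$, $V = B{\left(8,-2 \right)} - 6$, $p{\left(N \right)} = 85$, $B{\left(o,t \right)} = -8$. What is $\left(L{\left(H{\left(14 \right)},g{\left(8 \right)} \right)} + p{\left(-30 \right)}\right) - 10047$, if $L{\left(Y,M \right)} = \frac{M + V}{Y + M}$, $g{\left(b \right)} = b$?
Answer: $-9964$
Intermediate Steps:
$V = -14$ ($V = -8 - 6 = -14$)
$H{\left(l \right)} = -5$ ($H{\left(l \right)} = 5 \left(-1\right) = -5$)
$L{\left(Y,M \right)} = \frac{-14 + M}{M + Y}$ ($L{\left(Y,M \right)} = \frac{M - 14}{Y + M} = \frac{-14 + M}{M + Y}$)
$\left(L{\left(H{\left(14 \right)},g{\left(8 \right)} \right)} + p{\left(-30 \right)}\right) - 10047 = \left(\frac{-14 + 8}{8 - 5} + 85\right) - 10047 = \left(\frac{1}{3} \left(-6\right) + 85\right) - 10047 = \left(-2 + 85\right) - 10047 = 83 - 10047 = -9964$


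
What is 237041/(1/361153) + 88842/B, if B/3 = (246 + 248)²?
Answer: 803517328811517/9386 ≈ 8.5608e+10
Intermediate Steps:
B = 732108 (B = 3*(246 + 248)² = 3*494² = 3*244036 = 732108)
237041/(1/361153) + 88842/B = 237041/(1/361153) + 88842/732108 = 237041/(1/361153) + 88842*(1/732108) = 237041*361153 + 1139/9386 = 85608068273 + 1139/9386 = 803517328811517/9386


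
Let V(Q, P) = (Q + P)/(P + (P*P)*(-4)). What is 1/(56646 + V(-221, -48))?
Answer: 9264/524768813 ≈ 1.7653e-5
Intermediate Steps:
V(Q, P) = (P + Q)/(P - 4*P**2) (V(Q, P) = (P + Q)/(P + P**2*(-4)) = (P + Q)/(P - 4*P**2))
1/(56646 + V(-221, -48)) = 1/(56646 + (-1*(-48) - 1*(-221))/((-48)*(-1 + 4*(-48)))) = 1/(56646 - (48 + 221)/(48*(-1 - 192))) = 1/(56646 - 1/48*269/(-193)) = 1/(56646 - 1/48*(-1/193)*269) = 1/(56646 + 269/9264) = 1/(524768813/9264) = 9264/524768813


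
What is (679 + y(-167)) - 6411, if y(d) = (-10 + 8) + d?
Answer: -5901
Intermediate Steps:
y(d) = -2 + d
(679 + y(-167)) - 6411 = (679 + (-2 - 167)) - 6411 = (679 - 169) - 6411 = 510 - 6411 = -5901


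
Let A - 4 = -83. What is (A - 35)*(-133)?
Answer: 15162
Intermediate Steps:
A = -79 (A = 4 - 83 = -79)
(A - 35)*(-133) = (-79 - 35)*(-133) = -114*(-133) = 15162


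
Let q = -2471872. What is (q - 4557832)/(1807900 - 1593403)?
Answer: -7029704/214497 ≈ -32.773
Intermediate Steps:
(q - 4557832)/(1807900 - 1593403) = (-2471872 - 4557832)/(1807900 - 1593403) = -7029704/214497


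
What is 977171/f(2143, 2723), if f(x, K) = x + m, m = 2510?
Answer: 977171/4653 ≈ 210.01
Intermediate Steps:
f(x, K) = 2510 + x (f(x, K) = x + 2510 = 2510 + x)
977171/f(2143, 2723) = 977171/(2510 + 2143) = 977171/4653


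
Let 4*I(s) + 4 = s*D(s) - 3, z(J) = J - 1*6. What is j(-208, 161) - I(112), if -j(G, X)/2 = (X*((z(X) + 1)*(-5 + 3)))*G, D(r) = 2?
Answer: -83586265/4 ≈ -2.0897e+7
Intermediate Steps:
z(J) = -6 + J (z(J) = J - 6 = -6 + J)
j(G, X) = -2*G*X*(10 - 2*X) (j(G, X) = -2*X*(((-6 + X) + 1)*(-5 + 3))*G = -2*X*((-5 + X)*(-2))*G = -2*X*(10 - 2*X)*G = -2*G*X*(10 - 2*X))
I(s) = -7/4 + s/2 (I(s) = -1 + (s*2 - 3)/4 = -1 + (2*s - 3)/4 = -1 + (-3 + 2*s)/4 = -1 + (-¾ + s/2) = -7/4 + s/2)
j(-208, 161) - I(112) = 4*(-208)*161*(-5 + 161) - (-7/4 + (½)*112) = 4*(-208)*161*156 - (-7/4 + 56) = -20896512 - 1*217/4 = -20896512 - 217/4 = -83586265/4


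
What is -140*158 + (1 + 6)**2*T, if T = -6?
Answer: -22414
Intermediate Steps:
-140*158 + (1 + 6)**2*T = -140*158 + (1 + 6)**2*(-6) = -22120 + 7**2*(-6) = -22120 + 49*(-6) = -22120 - 294 = -22414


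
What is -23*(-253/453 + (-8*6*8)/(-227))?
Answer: -2679983/102831 ≈ -26.062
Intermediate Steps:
-23*(-253/453 + (-8*6*8)/(-227)) = -23*(-253*1/453 - 48*8*(-1/227)) = -23*(-253/453 - 384*(-1/227)) = -23*(-253/453 + 384/227) = -23*116521/102831 = -2679983/102831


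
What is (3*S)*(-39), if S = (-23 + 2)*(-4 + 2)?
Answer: -4914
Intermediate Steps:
S = 42 (S = -21*(-2) = 42)
(3*S)*(-39) = (3*42)*(-39) = 126*(-39) = -4914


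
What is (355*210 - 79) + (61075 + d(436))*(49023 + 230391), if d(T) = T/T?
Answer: 17065563935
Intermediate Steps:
d(T) = 1
(355*210 - 79) + (61075 + d(436))*(49023 + 230391) = (355*210 - 79) + (61075 + 1)*(49023 + 230391) = (74550 - 79) + 61076*279414 = 74471 + 17065489464 = 17065563935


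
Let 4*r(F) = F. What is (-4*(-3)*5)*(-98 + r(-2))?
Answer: -5910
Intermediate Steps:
r(F) = F/4
(-4*(-3)*5)*(-98 + r(-2)) = (-4*(-3)*5)*(-98 + (¼)*(-2)) = (12*5)*(-98 - ½) = 60*(-197/2) = -5910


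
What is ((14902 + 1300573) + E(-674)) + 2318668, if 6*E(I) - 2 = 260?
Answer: 10902560/3 ≈ 3.6342e+6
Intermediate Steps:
E(I) = 131/3 (E(I) = 1/3 + (1/6)*260 = 1/3 + 130/3 = 131/3)
((14902 + 1300573) + E(-674)) + 2318668 = ((14902 + 1300573) + 131/3) + 2318668 = (1315475 + 131/3) + 2318668 = 3946556/3 + 2318668 = 10902560/3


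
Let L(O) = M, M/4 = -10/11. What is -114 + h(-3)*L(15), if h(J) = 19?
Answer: -2014/11 ≈ -183.09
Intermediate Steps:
M = -40/11 (M = 4*(-10/11) = -40/11 ≈ -3.6364)
L(O) = -40/11
-114 + h(-3)*L(15) = -114 + 19*(-40/11) = -114 - 760/11 = -2014/11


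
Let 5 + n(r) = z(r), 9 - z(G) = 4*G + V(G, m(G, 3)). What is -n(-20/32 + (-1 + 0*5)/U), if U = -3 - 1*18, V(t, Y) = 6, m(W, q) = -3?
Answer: -13/42 ≈ -0.30952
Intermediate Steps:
U = -21 (U = -3 - 18 = -21)
z(G) = 3 - 4*G (z(G) = 9 - (4*G + 6) = 9 - (6 + 4*G) = 9 + (-6 - 4*G) = 3 - 4*G)
n(r) = -2 - 4*r (n(r) = -5 + (3 - 4*r) = -2 - 4*r)
-n(-20/32 + (-1 + 0*5)/U) = -(-2 - 4*(-20/32 + (-1 + 0*5)/(-21))) = -(-2 - 4*(-20*1/32 + (-1 + 0)*(-1/21))) = -(-2 - 4*(-5/8 - 1*(-1/21))) = -(-2 - 4*(-5/8 + 1/21)) = -(-2 - 4*(-97/168)) = -(-2 + 97/42) = -1*13/42 = -13/42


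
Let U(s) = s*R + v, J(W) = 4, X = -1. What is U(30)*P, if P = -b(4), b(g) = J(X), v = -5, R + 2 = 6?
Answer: -460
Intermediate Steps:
R = 4 (R = -2 + 6 = 4)
b(g) = 4
U(s) = -5 + 4*s (U(s) = s*4 - 5 = 4*s - 5 = -5 + 4*s)
P = -4 (P = -1*4 = -4)
U(30)*P = (-5 + 4*30)*(-4) = (-5 + 120)*(-4) = 115*(-4) = -460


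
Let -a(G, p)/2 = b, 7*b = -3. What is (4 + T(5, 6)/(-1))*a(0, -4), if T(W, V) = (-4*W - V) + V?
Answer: 144/7 ≈ 20.571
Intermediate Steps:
b = -3/7 (b = (⅐)*(-3) = -3/7 ≈ -0.42857)
a(G, p) = 6/7 (a(G, p) = -2*(-3/7) = 6/7)
T(W, V) = -4*W (T(W, V) = (-V - 4*W) + V = -4*W)
(4 + T(5, 6)/(-1))*a(0, -4) = (4 - 4*5/(-1))*(6/7) = (4 - 20*(-1))*(6/7) = (4 + 20)*(6/7) = 24*(6/7) = 144/7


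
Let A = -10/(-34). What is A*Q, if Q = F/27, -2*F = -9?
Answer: 5/102 ≈ 0.049020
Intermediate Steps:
F = 9/2 (F = -½*(-9) = 9/2 ≈ 4.5000)
A = 5/17 (A = -10*(-1/34) = 5/17 ≈ 0.29412)
Q = ⅙ (Q = (9/2)/27 = (9/2)*(1/27) = ⅙ ≈ 0.16667)
A*Q = (5/17)*(⅙) = 5/102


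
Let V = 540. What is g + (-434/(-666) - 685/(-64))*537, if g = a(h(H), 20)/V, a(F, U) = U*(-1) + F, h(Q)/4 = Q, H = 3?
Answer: 1949248879/319680 ≈ 6097.5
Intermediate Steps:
h(Q) = 4*Q
a(F, U) = F - U (a(F, U) = -U + F = F - U)
g = -2/135 (g = (4*3 - 1*20)/540 = (12 - 20)*(1/540) = -8*1/540 = -2/135 ≈ -0.014815)
g + (-434/(-666) - 685/(-64))*537 = -2/135 + (-434/(-666) - 685/(-64))*537 = -2/135 + (-434*(-1/666) - 685*(-1/64))*537 = -2/135 + (217/333 + 685/64)*537 = -2/135 + (241993/21312)*537 = -2/135 + 43316747/7104 = 1949248879/319680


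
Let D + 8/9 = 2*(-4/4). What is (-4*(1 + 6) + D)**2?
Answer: 77284/81 ≈ 954.12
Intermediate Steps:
D = -26/9 (D = -8/9 + 2*(-4/4) = -8/9 + 2*(-4*1/4) = -8/9 + 2*(-1) = -8/9 - 2 = -26/9 ≈ -2.8889)
(-4*(1 + 6) + D)**2 = (-4*(1 + 6) - 26/9)**2 = (-4*7 - 26/9)**2 = (-28 - 26/9)**2 = (-278/9)**2 = 77284/81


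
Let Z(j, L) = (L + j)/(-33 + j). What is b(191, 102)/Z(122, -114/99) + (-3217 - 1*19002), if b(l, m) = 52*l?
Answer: -14859772/997 ≈ -14904.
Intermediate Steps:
Z(j, L) = (L + j)/(-33 + j)
b(191, 102)/Z(122, -114/99) + (-3217 - 1*19002) = (52*191)/(((-114/99 + 122)/(-33 + 122))) + (-3217 - 1*19002) = 9932/(((-114*1/99 + 122)/89)) + (-3217 - 19002) = 9932/(((-38/33 + 122)/89)) - 22219 = 9932/(((1/89)*(3988/33))) - 22219 = 9932/(3988/2937) - 22219 = 9932*(2937/3988) - 22219 = 7292571/997 - 22219 = -14859772/997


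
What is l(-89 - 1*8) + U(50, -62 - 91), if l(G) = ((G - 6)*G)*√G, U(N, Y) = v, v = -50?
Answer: -50 + 9991*I*√97 ≈ -50.0 + 98400.0*I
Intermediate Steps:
U(N, Y) = -50
l(G) = G^(3/2)*(-6 + G) (l(G) = ((-6 + G)*G)*√G = (G*(-6 + G))*√G = G^(3/2)*(-6 + G))
l(-89 - 1*8) + U(50, -62 - 91) = (-89 - 1*8)^(3/2)*(-6 + (-89 - 1*8)) - 50 = (-89 - 8)^(3/2)*(-6 + (-89 - 8)) - 50 = (-97)^(3/2)*(-6 - 97) - 50 = -97*I*√97*(-103) - 50 = 9991*I*√97 - 50 = -50 + 9991*I*√97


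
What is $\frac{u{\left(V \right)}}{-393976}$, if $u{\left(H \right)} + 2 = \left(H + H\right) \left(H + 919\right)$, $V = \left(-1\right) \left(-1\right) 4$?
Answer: $- \frac{3691}{196988} \approx -0.018737$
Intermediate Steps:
$V = 4$ ($V = 1 \cdot 4 = 4$)
$u{\left(H \right)} = -2 + 2 H \left(919 + H\right)$ ($u{\left(H \right)} = -2 + \left(H + H\right) \left(H + 919\right) = -2 + 2 H \left(919 + H\right)$)
$\frac{u{\left(V \right)}}{-393976} = \frac{-2 + 2 \cdot 4^{2} + 1838 \cdot 4}{-393976} = \left(-2 + 2 \cdot 16 + 7352\right) \left(- \frac{1}{393976}\right) = \left(-2 + 32 + 7352\right) \left(- \frac{1}{393976}\right) = 7382 \left(- \frac{1}{393976}\right) = - \frac{3691}{196988}$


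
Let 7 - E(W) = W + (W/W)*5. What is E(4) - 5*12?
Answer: -62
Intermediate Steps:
E(W) = 2 - W (E(W) = 7 - (W + (W/W)*5) = 7 - (W + 1*5) = 7 - (W + 5) = 7 - (5 + W) = 7 + (-5 - W) = 2 - W)
E(4) - 5*12 = (2 - 1*4) - 5*12 = (2 - 4) - 60 = -2 - 60 = -62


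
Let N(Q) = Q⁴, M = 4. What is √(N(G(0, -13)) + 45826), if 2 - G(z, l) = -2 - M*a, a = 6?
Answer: √660482 ≈ 812.70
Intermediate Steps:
G(z, l) = 28 (G(z, l) = 2 - (-2 - 4*6) = 2 - (-2 - 1*24) = 2 - (-2 - 24) = 2 - 1*(-26) = 2 + 26 = 28)
√(N(G(0, -13)) + 45826) = √(28⁴ + 45826) = √(614656 + 45826) = √660482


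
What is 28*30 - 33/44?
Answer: 3357/4 ≈ 839.25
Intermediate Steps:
28*30 - 33/44 = 840 - 33*1/44 = 840 - ¾ = 3357/4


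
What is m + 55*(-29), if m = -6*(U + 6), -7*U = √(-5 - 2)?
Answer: -1631 + 6*I*√7/7 ≈ -1631.0 + 2.2678*I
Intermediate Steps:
U = -I*√7/7 (U = -√(-5 - 2)/7 = -I*√7/7 ≈ -0.37796*I)
m = -36 + 6*I*√7/7 (m = -6*(-I*√7/7 + 6) = -6*(6 - I*√7/7) = -36 + 6*I*√7/7 ≈ -36.0 + 2.2678*I)
m + 55*(-29) = (-36 + 6*I*√7/7) + 55*(-29) = (-36 + 6*I*√7/7) - 1595 = -1631 + 6*I*√7/7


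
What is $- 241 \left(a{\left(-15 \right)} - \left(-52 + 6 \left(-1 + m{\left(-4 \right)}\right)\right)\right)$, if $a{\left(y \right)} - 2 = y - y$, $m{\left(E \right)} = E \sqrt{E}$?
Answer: $-14460 - 11568 i \approx -14460.0 - 11568.0 i$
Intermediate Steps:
$m{\left(E \right)} = E^{\frac{3}{2}}$
$a{\left(y \right)} = 2$ ($a{\left(y \right)} = 2 + \left(y - y\right) = 2 + 0 = 2$)
$- 241 \left(a{\left(-15 \right)} - \left(-52 + 6 \left(-1 + m{\left(-4 \right)}\right)\right)\right) = - 241 \left(2 + \left(- 6 \left(-1 + \left(-4\right)^{\frac{3}{2}}\right) + 52\right)\right) = - 241 \left(2 + \left(- 6 \left(-1 - 8 i\right) + 52\right)\right) = - 241 \left(2 + \left(\left(6 + 48 i\right) + 52\right)\right) = - 241 \left(2 + \left(58 + 48 i\right)\right) = - 241 \left(60 + 48 i\right) = -14460 - 11568 i$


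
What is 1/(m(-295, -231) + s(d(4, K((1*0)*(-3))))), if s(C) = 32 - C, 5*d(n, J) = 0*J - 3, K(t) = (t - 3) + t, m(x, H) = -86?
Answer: -5/267 ≈ -0.018727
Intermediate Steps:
K(t) = -3 + 2*t (K(t) = (-3 + t) + t = -3 + 2*t)
d(n, J) = -3/5 (d(n, J) = (0*J - 3)/5 = (0 - 3)/5 = (1/5)*(-3) = -3/5)
1/(m(-295, -231) + s(d(4, K((1*0)*(-3))))) = 1/(-86 + (32 - 1*(-3/5))) = 1/(-86 + (32 + 3/5)) = 1/(-86 + 163/5) = 1/(-267/5) = -5/267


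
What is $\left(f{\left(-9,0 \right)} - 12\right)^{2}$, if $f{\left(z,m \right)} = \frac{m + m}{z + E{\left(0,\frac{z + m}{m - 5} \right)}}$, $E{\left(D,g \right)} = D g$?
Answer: $144$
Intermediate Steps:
$f{\left(z,m \right)} = \frac{2 m}{z}$ ($f{\left(z,m \right)} = \frac{m + m}{z + 0 \frac{z + m}{m - 5}} = \frac{2 m}{z + 0 \frac{m + z}{-5 + m}} = \frac{2 m}{z + 0} = \frac{2 m}{z}$)
$\left(f{\left(-9,0 \right)} - 12\right)^{2} = \left(2 \cdot 0 \frac{1}{-9} - 12\right)^{2} = \left(2 \cdot 0 \left(- \frac{1}{9}\right) - 12\right)^{2} = \left(0 - 12\right)^{2} = \left(-12\right)^{2} = 144$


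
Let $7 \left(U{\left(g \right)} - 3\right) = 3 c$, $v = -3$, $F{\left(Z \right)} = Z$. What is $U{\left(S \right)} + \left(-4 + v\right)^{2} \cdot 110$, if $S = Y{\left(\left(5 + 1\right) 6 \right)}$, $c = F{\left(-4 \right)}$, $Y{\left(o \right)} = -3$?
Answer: $\frac{37739}{7} \approx 5391.3$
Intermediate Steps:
$c = -4$
$S = -3$
$U{\left(g \right)} = \frac{9}{7}$ ($U{\left(g \right)} = 3 + \frac{3 \left(-4\right)}{7} = 3 + \frac{1}{7} \left(-12\right) = 3 - \frac{12}{7} = \frac{9}{7}$)
$U{\left(S \right)} + \left(-4 + v\right)^{2} \cdot 110 = \frac{9}{7} + \left(-4 - 3\right)^{2} \cdot 110 = \frac{9}{7} + \left(-7\right)^{2} \cdot 110 = \frac{9}{7} + 49 \cdot 110 = \frac{9}{7} + 5390 = \frac{37739}{7}$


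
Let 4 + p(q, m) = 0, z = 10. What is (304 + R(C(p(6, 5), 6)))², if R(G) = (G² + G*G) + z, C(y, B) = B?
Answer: 148996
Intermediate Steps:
p(q, m) = -4 (p(q, m) = -4 + 0 = -4)
R(G) = 10 + 2*G² (R(G) = (G² + G*G) + 10 = (G² + G²) + 10 = 2*G² + 10 = 10 + 2*G²)
(304 + R(C(p(6, 5), 6)))² = (304 + (10 + 2*6²))² = (304 + (10 + 2*36))² = (304 + (10 + 72))² = (304 + 82)² = 386² = 148996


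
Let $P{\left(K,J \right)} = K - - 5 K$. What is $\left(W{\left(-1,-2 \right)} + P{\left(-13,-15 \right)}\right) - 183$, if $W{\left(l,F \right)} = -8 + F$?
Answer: $-271$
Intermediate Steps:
$P{\left(K,J \right)} = 6 K$ ($P{\left(K,J \right)} = K + 5 K = 6 K$)
$\left(W{\left(-1,-2 \right)} + P{\left(-13,-15 \right)}\right) - 183 = \left(\left(-8 - 2\right) + 6 \left(-13\right)\right) - 183 = \left(-10 - 78\right) - 183 = -88 - 183 = -271$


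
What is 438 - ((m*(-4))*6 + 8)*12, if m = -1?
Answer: 54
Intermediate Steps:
438 - ((m*(-4))*6 + 8)*12 = 438 - (-1*(-4)*6 + 8)*12 = 438 - (4*6 + 8)*12 = 438 - (24 + 8)*12 = 438 - 32*12 = 438 - 1*384 = 438 - 384 = 54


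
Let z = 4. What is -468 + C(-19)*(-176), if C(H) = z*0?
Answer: -468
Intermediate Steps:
C(H) = 0 (C(H) = 4*0 = 0)
-468 + C(-19)*(-176) = -468 + 0*(-176) = -468 + 0 = -468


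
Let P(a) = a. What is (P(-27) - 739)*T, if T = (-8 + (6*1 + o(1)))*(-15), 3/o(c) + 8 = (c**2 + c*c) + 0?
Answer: -28725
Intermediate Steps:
o(c) = 3/(-8 + 2*c**2) (o(c) = 3/(-8 + ((c**2 + c*c) + 0)) = 3/(-8 + ((c**2 + c**2) + 0)) = 3/(-8 + (2*c**2 + 0)) = 3/(-8 + 2*c**2))
T = 75/2 (T = (-8 + (6*1 + 3/(2*(-4 + 1**2))))*(-15) = (-8 + (6 + 3/(2*(-4 + 1))))*(-15) = (-8 + (6 + (3/2)/(-3)))*(-15) = (-8 + (6 + (3/2)*(-1/3)))*(-15) = (-8 + (6 - 1/2))*(-15) = (-8 + 11/2)*(-15) = -5/2*(-15) = 75/2 ≈ 37.500)
(P(-27) - 739)*T = (-27 - 739)*(75/2) = -766*75/2 = -28725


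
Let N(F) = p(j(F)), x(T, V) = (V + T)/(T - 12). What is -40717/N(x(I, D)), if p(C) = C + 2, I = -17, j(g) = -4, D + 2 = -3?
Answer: 40717/2 ≈ 20359.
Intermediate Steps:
D = -5 (D = -2 - 3 = -5)
x(T, V) = (T + V)/(-12 + T)
p(C) = 2 + C
N(F) = -2 (N(F) = 2 - 4 = -2)
-40717/N(x(I, D)) = -40717/(-2) = -40717*(-½) = 40717/2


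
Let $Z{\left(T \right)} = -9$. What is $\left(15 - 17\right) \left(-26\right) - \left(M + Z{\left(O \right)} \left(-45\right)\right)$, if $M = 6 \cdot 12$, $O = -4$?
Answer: $-425$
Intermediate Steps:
$M = 72$
$\left(15 - 17\right) \left(-26\right) - \left(M + Z{\left(O \right)} \left(-45\right)\right) = \left(15 - 17\right) \left(-26\right) - \left(72 - -405\right) = \left(-2\right) \left(-26\right) - \left(72 + 405\right) = 52 - 477 = -425$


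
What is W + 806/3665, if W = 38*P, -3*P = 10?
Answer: -1390282/10995 ≈ -126.45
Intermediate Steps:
P = -10/3 (P = -1/3*10 = -10/3 ≈ -3.3333)
W = -380/3 (W = 38*(-10/3) = -380/3 ≈ -126.67)
W + 806/3665 = -380/3 + 806/3665 = -1390282/10995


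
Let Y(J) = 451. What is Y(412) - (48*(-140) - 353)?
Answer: 7524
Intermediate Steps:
Y(412) - (48*(-140) - 353) = 451 - (48*(-140) - 353) = 451 - (-6720 - 353) = 451 - 1*(-7073) = 451 + 7073 = 7524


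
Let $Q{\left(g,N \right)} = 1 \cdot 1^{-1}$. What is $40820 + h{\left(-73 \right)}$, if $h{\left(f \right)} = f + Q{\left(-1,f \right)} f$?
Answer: $40674$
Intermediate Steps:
$Q{\left(g,N \right)} = 1$ ($Q{\left(g,N \right)} = 1 \cdot 1 = 1$)
$h{\left(f \right)} = 2 f$ ($h{\left(f \right)} = f + 1 f = f + f = 2 f$)
$40820 + h{\left(-73 \right)} = 40820 + 2 \left(-73\right) = 40820 - 146 = 40674$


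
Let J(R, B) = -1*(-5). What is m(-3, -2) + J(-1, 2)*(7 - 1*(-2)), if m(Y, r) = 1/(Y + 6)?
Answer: 136/3 ≈ 45.333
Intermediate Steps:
m(Y, r) = 1/(6 + Y)
J(R, B) = 5
m(-3, -2) + J(-1, 2)*(7 - 1*(-2)) = 1/(6 - 3) + 5*(7 - 1*(-2)) = 1/3 + 5*(7 + 2) = ⅓ + 5*9 = ⅓ + 45 = 136/3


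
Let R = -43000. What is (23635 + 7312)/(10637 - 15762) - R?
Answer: 220344053/5125 ≈ 42994.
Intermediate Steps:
(23635 + 7312)/(10637 - 15762) - R = (23635 + 7312)/(10637 - 15762) - 1*(-43000) = 30947/(-5125) + 43000 = 30947*(-1/5125) + 43000 = -30947/5125 + 43000 = 220344053/5125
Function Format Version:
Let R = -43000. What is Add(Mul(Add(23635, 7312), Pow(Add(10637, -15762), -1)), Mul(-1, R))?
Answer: Rational(220344053, 5125) ≈ 42994.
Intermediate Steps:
Add(Mul(Add(23635, 7312), Pow(Add(10637, -15762), -1)), Mul(-1, R)) = Add(Mul(Add(23635, 7312), Pow(Add(10637, -15762), -1)), Mul(-1, -43000)) = Add(Mul(30947, Pow(-5125, -1)), 43000) = Add(Mul(30947, Rational(-1, 5125)), 43000) = Add(Rational(-30947, 5125), 43000) = Rational(220344053, 5125)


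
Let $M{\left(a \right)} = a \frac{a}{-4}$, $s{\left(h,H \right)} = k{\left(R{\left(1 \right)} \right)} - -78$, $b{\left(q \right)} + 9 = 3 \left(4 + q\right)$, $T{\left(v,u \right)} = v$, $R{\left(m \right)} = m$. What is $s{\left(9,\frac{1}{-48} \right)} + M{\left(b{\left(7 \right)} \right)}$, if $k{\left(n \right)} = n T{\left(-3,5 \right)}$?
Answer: $-69$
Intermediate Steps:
$k{\left(n \right)} = - 3 n$ ($k{\left(n \right)} = n \left(-3\right) = - 3 n$)
$b{\left(q \right)} = 3 + 3 q$ ($b{\left(q \right)} = -9 + 3 \left(4 + q\right) = -9 + \left(12 + 3 q\right) = 3 + 3 q$)
$s{\left(h,H \right)} = 75$ ($s{\left(h,H \right)} = \left(-3\right) 1 - -78 = -3 + 78 = 75$)
$M{\left(a \right)} = - \frac{a^{2}}{4}$ ($M{\left(a \right)} = a a \left(- \frac{1}{4}\right) = a \left(- \frac{a}{4}\right) = - \frac{a^{2}}{4}$)
$s{\left(9,\frac{1}{-48} \right)} + M{\left(b{\left(7 \right)} \right)} = 75 - \frac{\left(3 + 3 \cdot 7\right)^{2}}{4} = 75 - \frac{\left(3 + 21\right)^{2}}{4} = 75 - \frac{24^{2}}{4} = 75 - 144 = -69$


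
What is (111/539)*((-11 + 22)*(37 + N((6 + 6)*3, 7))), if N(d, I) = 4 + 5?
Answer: 5106/49 ≈ 104.20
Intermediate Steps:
N(d, I) = 9
(111/539)*((-11 + 22)*(37 + N((6 + 6)*3, 7))) = (111/539)*((-11 + 22)*(37 + 9)) = (111*(1/539))*(11*46) = (111/539)*506 = 5106/49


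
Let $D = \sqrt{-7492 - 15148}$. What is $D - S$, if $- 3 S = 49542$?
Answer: $16514 + 4 i \sqrt{1415} \approx 16514.0 + 150.47 i$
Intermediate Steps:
$S = -16514$ ($S = \left(- \frac{1}{3}\right) 49542 = -16514$)
$D = 4 i \sqrt{1415}$ ($D = \sqrt{-22640} = 4 i \sqrt{1415} \approx 150.47 i$)
$D - S = 4 i \sqrt{1415} - -16514 = 4 i \sqrt{1415} + 16514 = 16514 + 4 i \sqrt{1415}$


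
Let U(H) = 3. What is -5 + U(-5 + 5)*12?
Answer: 31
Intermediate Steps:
-5 + U(-5 + 5)*12 = -5 + 3*12 = -5 + 36 = 31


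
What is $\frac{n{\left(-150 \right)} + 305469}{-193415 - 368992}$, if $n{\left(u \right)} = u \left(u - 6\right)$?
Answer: $- \frac{109623}{187469} \approx -0.58475$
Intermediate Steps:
$n{\left(u \right)} = u \left(-6 + u\right)$
$\frac{n{\left(-150 \right)} + 305469}{-193415 - 368992} = \frac{- 150 \left(-6 - 150\right) + 305469}{-193415 - 368992} = \frac{\left(-150\right) \left(-156\right) + 305469}{-562407} = \left(23400 + 305469\right) \left(- \frac{1}{562407}\right) = 328869 \left(- \frac{1}{562407}\right) = - \frac{109623}{187469}$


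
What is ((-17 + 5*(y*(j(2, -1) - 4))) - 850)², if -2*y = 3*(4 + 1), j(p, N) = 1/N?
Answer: 1846881/4 ≈ 4.6172e+5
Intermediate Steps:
y = -15/2 (y = -3*(4 + 1)/2 = -3*5/2 = -½*15 = -15/2 ≈ -7.5000)
((-17 + 5*(y*(j(2, -1) - 4))) - 850)² = ((-17 + 5*(-15*(1/(-1) - 4)/2)) - 850)² = ((-17 + 5*(-15*(-1 - 4)/2)) - 850)² = ((-17 + 5*(-15/2*(-5))) - 850)² = ((-17 + 5*(75/2)) - 850)² = ((-17 + 375/2) - 850)² = (341/2 - 850)² = (-1359/2)² = 1846881/4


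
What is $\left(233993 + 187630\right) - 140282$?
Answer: $281341$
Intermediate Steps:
$\left(233993 + 187630\right) - 140282 = 421623 - 140282 = 281341$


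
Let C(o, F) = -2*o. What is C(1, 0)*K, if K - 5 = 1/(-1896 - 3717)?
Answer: -56128/5613 ≈ -9.9996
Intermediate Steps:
K = 28064/5613 (K = 5 + 1/(-1896 - 3717) = 5 + 1/(-5613) = 5 - 1/5613 = 28064/5613 ≈ 4.9998)
C(1, 0)*K = -2*1*(28064/5613) = -2*28064/5613 = -56128/5613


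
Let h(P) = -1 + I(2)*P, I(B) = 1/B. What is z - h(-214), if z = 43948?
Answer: 44056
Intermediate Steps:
h(P) = -1 + P/2
z - h(-214) = 43948 - (-1 + (½)*(-214)) = 43948 - (-1 - 107) = 43948 - 1*(-108) = 43948 + 108 = 44056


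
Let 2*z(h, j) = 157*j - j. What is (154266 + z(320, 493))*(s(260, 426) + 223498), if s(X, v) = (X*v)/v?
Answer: 43122641760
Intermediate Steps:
z(h, j) = 78*j (z(h, j) = (157*j - j)/2 = (156*j)/2 = 78*j)
s(X, v) = X
(154266 + z(320, 493))*(s(260, 426) + 223498) = (154266 + 78*493)*(260 + 223498) = (154266 + 38454)*223758 = 192720*223758 = 43122641760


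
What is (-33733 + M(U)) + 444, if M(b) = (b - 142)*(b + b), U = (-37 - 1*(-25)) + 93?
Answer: -43171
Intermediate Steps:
U = 81 (U = (-37 + 25) + 93 = -12 + 93 = 81)
M(b) = 2*b*(-142 + b) (M(b) = (-142 + b)*(2*b) = 2*b*(-142 + b))
(-33733 + M(U)) + 444 = (-33733 + 2*81*(-142 + 81)) + 444 = (-33733 + 2*81*(-61)) + 444 = (-33733 - 9882) + 444 = -43615 + 444 = -43171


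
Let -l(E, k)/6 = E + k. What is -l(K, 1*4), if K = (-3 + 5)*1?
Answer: 36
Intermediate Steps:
K = 2 (K = 2*1 = 2)
l(E, k) = -6*E - 6*k (l(E, k) = -6*(E + k) = -6*E - 6*k)
-l(K, 1*4) = -(-6*2 - 6*4) = -(-12 - 6*4) = -(-12 - 24) = -1*(-36) = 36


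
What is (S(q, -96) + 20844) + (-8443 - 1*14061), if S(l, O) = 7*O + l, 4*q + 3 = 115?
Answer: -2304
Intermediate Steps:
q = 28 (q = -¾ + (¼)*115 = -¾ + 115/4 = 28)
S(l, O) = l + 7*O
(S(q, -96) + 20844) + (-8443 - 1*14061) = ((28 + 7*(-96)) + 20844) + (-8443 - 1*14061) = ((28 - 672) + 20844) + (-8443 - 14061) = (-644 + 20844) - 22504 = 20200 - 22504 = -2304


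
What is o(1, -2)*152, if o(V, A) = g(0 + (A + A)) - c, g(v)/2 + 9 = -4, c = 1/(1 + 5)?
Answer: -11932/3 ≈ -3977.3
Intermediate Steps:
c = ⅙ (c = 1/6 = ⅙ ≈ 0.16667)
g(v) = -26 (g(v) = -18 + 2*(-4) = -18 - 8 = -26)
o(V, A) = -157/6 (o(V, A) = -26 - 1*⅙ = -26 - ⅙ = -157/6)
o(1, -2)*152 = -157/6*152 = -11932/3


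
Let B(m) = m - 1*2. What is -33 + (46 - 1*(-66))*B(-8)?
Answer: -1153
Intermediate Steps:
B(m) = -2 + m (B(m) = m - 2 = -2 + m)
-33 + (46 - 1*(-66))*B(-8) = -33 + (46 - 1*(-66))*(-2 - 8) = -33 + (46 + 66)*(-10) = -33 + 112*(-10) = -33 - 1120 = -1153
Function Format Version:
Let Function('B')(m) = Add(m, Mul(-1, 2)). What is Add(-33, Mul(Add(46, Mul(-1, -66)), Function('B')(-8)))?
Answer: -1153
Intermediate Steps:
Function('B')(m) = Add(-2, m) (Function('B')(m) = Add(m, -2) = Add(-2, m))
Add(-33, Mul(Add(46, Mul(-1, -66)), Function('B')(-8))) = Add(-33, Mul(Add(46, Mul(-1, -66)), Add(-2, -8))) = Add(-33, Mul(Add(46, 66), -10)) = Add(-33, Mul(112, -10)) = Add(-33, -1120) = -1153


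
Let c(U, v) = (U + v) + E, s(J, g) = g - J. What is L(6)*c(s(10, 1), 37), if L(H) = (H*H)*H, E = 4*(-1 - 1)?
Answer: 4320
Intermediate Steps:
E = -8 (E = 4*(-2) = -8)
L(H) = H³ (L(H) = H²*H = H³)
c(U, v) = -8 + U + v (c(U, v) = (U + v) - 8 = -8 + U + v)
L(6)*c(s(10, 1), 37) = 6³*(-8 + (1 - 1*10) + 37) = 216*(-8 + (1 - 10) + 37) = 216*(-8 - 9 + 37) = 216*20 = 4320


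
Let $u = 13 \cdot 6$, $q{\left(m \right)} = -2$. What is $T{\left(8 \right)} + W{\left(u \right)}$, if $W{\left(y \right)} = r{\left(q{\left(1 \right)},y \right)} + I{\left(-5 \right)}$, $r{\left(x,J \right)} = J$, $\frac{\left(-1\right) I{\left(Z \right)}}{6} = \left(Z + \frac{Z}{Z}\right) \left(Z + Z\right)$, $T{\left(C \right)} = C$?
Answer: $-154$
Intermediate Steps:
$u = 78$
$I{\left(Z \right)} = - 12 Z \left(1 + Z\right)$ ($I{\left(Z \right)} = - 6 \left(Z + \frac{Z}{Z}\right) \left(Z + Z\right) = - 6 \left(Z + 1\right) 2 Z = - 6 \left(1 + Z\right) 2 Z = - 6 \cdot 2 Z \left(1 + Z\right) = - 12 Z \left(1 + Z\right)$)
$W{\left(y \right)} = -240 + y$ ($W{\left(y \right)} = y - - 60 \left(1 - 5\right) = y - \left(-60\right) \left(-4\right) = y - 240 = -240 + y$)
$T{\left(8 \right)} + W{\left(u \right)} = 8 + \left(-240 + 78\right) = 8 - 162 = -154$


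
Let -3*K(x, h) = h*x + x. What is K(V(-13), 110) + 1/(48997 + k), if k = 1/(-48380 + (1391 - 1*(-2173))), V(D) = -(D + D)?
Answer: -2112407223246/2195849551 ≈ -962.00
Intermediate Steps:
V(D) = -2*D
K(x, h) = -x/3 - h*x/3 (K(x, h) = -(h*x + x)/3 = -(x + h*x)/3 = -x/3 - h*x/3)
k = -1/44816 (k = 1/(-48380 + (1391 + 2173)) = 1/(-48380 + 3564) = 1/(-44816) = -1/44816 ≈ -2.2313e-5)
K(V(-13), 110) + 1/(48997 + k) = -(-2*(-13))*(1 + 110)/3 + 1/(48997 - 1/44816) = -1/3*26*111 + 1/(2195849551/44816) = -962 + 44816/2195849551 = -2112407223246/2195849551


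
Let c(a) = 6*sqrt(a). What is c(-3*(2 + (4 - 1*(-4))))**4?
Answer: 1166400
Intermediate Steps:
c(-3*(2 + (4 - 1*(-4))))**4 = (6*sqrt(-3*(2 + (4 - 1*(-4)))))**4 = (6*sqrt(-3*(2 + (4 + 4))))**4 = (6*sqrt(-3*(2 + 8)))**4 = (6*sqrt(-3*10))**4 = (6*sqrt(-30))**4 = (6*(I*sqrt(30)))**4 = (6*I*sqrt(30))**4 = 1166400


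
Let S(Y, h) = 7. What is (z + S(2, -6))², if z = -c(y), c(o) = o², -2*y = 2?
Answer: 36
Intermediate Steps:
y = -1 (y = -½*2 = -1)
z = -1 (z = -1*(-1)² = -1*1 = -1)
(z + S(2, -6))² = (-1 + 7)² = 6² = 36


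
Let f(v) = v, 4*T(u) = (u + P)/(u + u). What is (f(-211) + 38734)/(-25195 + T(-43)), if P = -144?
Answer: -13251912/8666893 ≈ -1.5290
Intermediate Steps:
T(u) = (-144 + u)/(8*u) (T(u) = ((u - 144)/(u + u))/4 = ((-144 + u)/((2*u)))/4 = ((-144 + u)*(1/(2*u)))/4 = ((-144 + u)/(2*u))/4 = (-144 + u)/(8*u))
(f(-211) + 38734)/(-25195 + T(-43)) = (-211 + 38734)/(-25195 + (⅛)*(-144 - 43)/(-43)) = 38523/(-25195 + (⅛)*(-1/43)*(-187)) = 38523/(-25195 + 187/344) = 38523/(-8666893/344) = 38523*(-344/8666893) = -13251912/8666893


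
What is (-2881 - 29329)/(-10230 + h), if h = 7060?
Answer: 3221/317 ≈ 10.161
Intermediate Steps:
(-2881 - 29329)/(-10230 + h) = (-2881 - 29329)/(-10230 + 7060) = -32210/(-3170) = -32210*(-1/3170) = 3221/317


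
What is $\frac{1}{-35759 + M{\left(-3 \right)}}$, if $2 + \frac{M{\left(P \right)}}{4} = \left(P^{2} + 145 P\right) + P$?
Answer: $- \frac{1}{37483} \approx -2.6679 \cdot 10^{-5}$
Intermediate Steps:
$M{\left(P \right)} = -8 + 4 P^{2} + 584 P$ ($M{\left(P \right)} = -8 + 4 \left(\left(P^{2} + 145 P\right) + P\right) = -8 + 4 \left(P^{2} + 146 P\right) = -8 + \left(4 P^{2} + 584 P\right) = -8 + 4 P^{2} + 584 P$)
$\frac{1}{-35759 + M{\left(-3 \right)}} = \frac{1}{-35759 + \left(-8 + 4 \left(-3\right)^{2} + 584 \left(-3\right)\right)} = \frac{1}{-35759 - 1724} = \frac{1}{-37483} = - \frac{1}{37483}$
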